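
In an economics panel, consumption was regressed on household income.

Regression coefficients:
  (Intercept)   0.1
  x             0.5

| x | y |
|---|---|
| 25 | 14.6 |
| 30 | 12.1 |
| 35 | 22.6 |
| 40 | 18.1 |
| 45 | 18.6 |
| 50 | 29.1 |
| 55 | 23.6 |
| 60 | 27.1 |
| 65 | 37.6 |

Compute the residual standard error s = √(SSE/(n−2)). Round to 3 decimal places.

s = 4.209

x=25: ŷ = 0.1 + 0.5·25 = 12.6; r = 14.6 − 12.6 = 2
x=30: ŷ = 0.1 + 0.5·30 = 15.1; r = 12.1 − 15.1 = -3
x=35: ŷ = 0.1 + 0.5·35 = 17.6; r = 22.6 − 17.6 = 5
x=40: ŷ = 0.1 + 0.5·40 = 20.1; r = 18.1 − 20.1 = -2
x=45: ŷ = 0.1 + 0.5·45 = 22.6; r = 18.6 − 22.6 = -4
x=50: ŷ = 0.1 + 0.5·50 = 25.1; r = 29.1 − 25.1 = 4
x=55: ŷ = 0.1 + 0.5·55 = 27.6; r = 23.6 − 27.6 = -4
x=60: ŷ = 0.1 + 0.5·60 = 30.1; r = 27.1 − 30.1 = -3
x=65: ŷ = 0.1 + 0.5·65 = 32.6; r = 37.6 − 32.6 = 5
SSE = 4 + 9 + 25 + 4 + 16 + 16 + 16 + 9 + 25 = 124
s = √(124/7) = √17.7143 ≈ 4.209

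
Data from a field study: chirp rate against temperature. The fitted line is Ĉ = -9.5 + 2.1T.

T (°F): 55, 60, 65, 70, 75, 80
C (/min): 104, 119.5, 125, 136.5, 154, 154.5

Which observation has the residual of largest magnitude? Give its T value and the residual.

T=55: Ĉ = -9.5 + 2.1·55 = 106; r = 104 − 106 = -2
T=60: Ĉ = -9.5 + 2.1·60 = 116.5; r = 119.5 − 116.5 = 3
T=65: Ĉ = -9.5 + 2.1·65 = 127; r = 125 − 127 = -2
T=70: Ĉ = -9.5 + 2.1·70 = 137.5; r = 136.5 − 137.5 = -1
T=75: Ĉ = -9.5 + 2.1·75 = 148; r = 154 − 148 = 6
T=80: Ĉ = -9.5 + 2.1·80 = 158.5; r = 154.5 − 158.5 = -4
Largest |r| is 6 at T = 75, residual 6.

T = 75, r = 6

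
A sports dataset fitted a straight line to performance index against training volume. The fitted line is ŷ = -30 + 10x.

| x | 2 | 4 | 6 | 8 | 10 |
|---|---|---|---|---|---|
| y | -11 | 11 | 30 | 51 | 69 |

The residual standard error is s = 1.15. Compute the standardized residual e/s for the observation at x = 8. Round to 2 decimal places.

0.87

ŷ = -30 + 10·8 = 50
e = 51 − 50 = 1
e/s = 1 / 1.15 = 0.87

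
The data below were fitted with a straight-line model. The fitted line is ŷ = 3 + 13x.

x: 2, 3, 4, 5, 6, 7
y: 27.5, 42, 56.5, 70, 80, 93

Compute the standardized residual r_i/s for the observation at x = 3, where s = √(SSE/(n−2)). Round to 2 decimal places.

x=2: ŷ = 3 + 13·2 = 29; r = 27.5 − 29 = -1.5
x=3: ŷ = 3 + 13·3 = 42; r = 42 − 42 = 0
x=4: ŷ = 3 + 13·4 = 55; r = 56.5 − 55 = 1.5
x=5: ŷ = 3 + 13·5 = 68; r = 70 − 68 = 2
x=6: ŷ = 3 + 13·6 = 81; r = 80 − 81 = -1
x=7: ŷ = 3 + 13·7 = 94; r = 93 − 94 = -1
SSE = 2.25 + 0 + 2.25 + 4 + 1 + 1 = 10.5
s = √(10.5/4) = 1.62019
r/s = 0 / 1.62019 = 0.00

0.00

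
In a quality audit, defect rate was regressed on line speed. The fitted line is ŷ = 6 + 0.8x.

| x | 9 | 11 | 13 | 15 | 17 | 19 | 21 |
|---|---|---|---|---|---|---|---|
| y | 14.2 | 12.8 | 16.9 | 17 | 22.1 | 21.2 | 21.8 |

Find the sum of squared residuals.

x=9: ŷ = 6 + 0.8·9 = 13.2; e = 14.2 − 13.2 = 1
x=11: ŷ = 6 + 0.8·11 = 14.8; e = 12.8 − 14.8 = -2
x=13: ŷ = 6 + 0.8·13 = 16.4; e = 16.9 − 16.4 = 0.5
x=15: ŷ = 6 + 0.8·15 = 18; e = 17 − 18 = -1
x=17: ŷ = 6 + 0.8·17 = 19.6; e = 22.1 − 19.6 = 2.5
x=19: ŷ = 6 + 0.8·19 = 21.2; e = 21.2 − 21.2 = 0
x=21: ŷ = 6 + 0.8·21 = 22.8; e = 21.8 − 22.8 = -1
SSE = 1 + 4 + 0.25 + 1 + 6.25 + 0 + 1 = 13.5

SSE = 13.5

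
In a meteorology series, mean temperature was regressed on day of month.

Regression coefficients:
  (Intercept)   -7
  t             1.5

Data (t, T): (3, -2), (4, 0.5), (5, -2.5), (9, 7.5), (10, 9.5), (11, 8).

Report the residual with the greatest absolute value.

e = -3

t=3: ŷ = -7 + 1.5·3 = -2.5; e = -2 − (-2.5) = 0.5
t=4: ŷ = -7 + 1.5·4 = -1; e = 0.5 − (-1) = 1.5
t=5: ŷ = -7 + 1.5·5 = 0.5; e = -2.5 − 0.5 = -3
t=9: ŷ = -7 + 1.5·9 = 6.5; e = 7.5 − 6.5 = 1
t=10: ŷ = -7 + 1.5·10 = 8; e = 9.5 − 8 = 1.5
t=11: ŷ = -7 + 1.5·11 = 9.5; e = 8 − 9.5 = -1.5
Largest |e| is 3 at t = 5, residual -3.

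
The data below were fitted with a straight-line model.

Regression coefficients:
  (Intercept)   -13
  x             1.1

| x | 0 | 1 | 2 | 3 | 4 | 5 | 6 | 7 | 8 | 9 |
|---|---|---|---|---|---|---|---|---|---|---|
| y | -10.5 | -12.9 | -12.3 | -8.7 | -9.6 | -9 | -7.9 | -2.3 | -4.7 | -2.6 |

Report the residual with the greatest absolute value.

x=0: ŷ = -13 + 1.1·0 = -13; r = -10.5 − (-13) = 2.5
x=1: ŷ = -13 + 1.1·1 = -11.9; r = -12.9 − (-11.9) = -1
x=2: ŷ = -13 + 1.1·2 = -10.8; r = -12.3 − (-10.8) = -1.5
x=3: ŷ = -13 + 1.1·3 = -9.7; r = -8.7 − (-9.7) = 1
x=4: ŷ = -13 + 1.1·4 = -8.6; r = -9.6 − (-8.6) = -1
x=5: ŷ = -13 + 1.1·5 = -7.5; r = -9 − (-7.5) = -1.5
x=6: ŷ = -13 + 1.1·6 = -6.4; r = -7.9 − (-6.4) = -1.5
x=7: ŷ = -13 + 1.1·7 = -5.3; r = -2.3 − (-5.3) = 3
x=8: ŷ = -13 + 1.1·8 = -4.2; r = -4.7 − (-4.2) = -0.5
x=9: ŷ = -13 + 1.1·9 = -3.1; r = -2.6 − (-3.1) = 0.5
Largest |r| is 3 at x = 7, residual 3.

r = 3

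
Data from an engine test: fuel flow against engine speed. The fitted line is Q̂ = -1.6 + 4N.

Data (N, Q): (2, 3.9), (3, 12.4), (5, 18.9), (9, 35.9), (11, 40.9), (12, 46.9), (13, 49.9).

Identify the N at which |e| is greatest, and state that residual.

N=2: Q̂ = -1.6 + 4·2 = 6.4; e = 3.9 − 6.4 = -2.5
N=3: Q̂ = -1.6 + 4·3 = 10.4; e = 12.4 − 10.4 = 2
N=5: Q̂ = -1.6 + 4·5 = 18.4; e = 18.9 − 18.4 = 0.5
N=9: Q̂ = -1.6 + 4·9 = 34.4; e = 35.9 − 34.4 = 1.5
N=11: Q̂ = -1.6 + 4·11 = 42.4; e = 40.9 − 42.4 = -1.5
N=12: Q̂ = -1.6 + 4·12 = 46.4; e = 46.9 − 46.4 = 0.5
N=13: Q̂ = -1.6 + 4·13 = 50.4; e = 49.9 − 50.4 = -0.5
Largest |e| is 2.5 at N = 2, residual -2.5.

N = 2, e = -2.5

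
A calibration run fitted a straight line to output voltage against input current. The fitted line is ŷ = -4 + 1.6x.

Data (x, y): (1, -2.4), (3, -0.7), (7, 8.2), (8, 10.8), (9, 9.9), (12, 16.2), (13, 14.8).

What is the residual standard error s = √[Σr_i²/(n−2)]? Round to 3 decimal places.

x=1: ŷ = -4 + 1.6·1 = -2.4; r = -2.4 − (-2.4) = 0
x=3: ŷ = -4 + 1.6·3 = 0.8; r = -0.7 − 0.8 = -1.5
x=7: ŷ = -4 + 1.6·7 = 7.2; r = 8.2 − 7.2 = 1
x=8: ŷ = -4 + 1.6·8 = 8.8; r = 10.8 − 8.8 = 2
x=9: ŷ = -4 + 1.6·9 = 10.4; r = 9.9 − 10.4 = -0.5
x=12: ŷ = -4 + 1.6·12 = 15.2; r = 16.2 − 15.2 = 1
x=13: ŷ = -4 + 1.6·13 = 16.8; r = 14.8 − 16.8 = -2
SSE = 0 + 2.25 + 1 + 4 + 0.25 + 1 + 4 = 12.5
s = √(12.5/5) = √2.5 ≈ 1.581

s = 1.581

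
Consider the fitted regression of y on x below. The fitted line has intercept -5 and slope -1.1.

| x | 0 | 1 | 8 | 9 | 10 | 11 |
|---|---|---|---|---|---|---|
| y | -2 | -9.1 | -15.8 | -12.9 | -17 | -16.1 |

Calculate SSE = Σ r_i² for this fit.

x=0: ŷ = -5 − 1.1·0 = -5; r = -2 − (-5) = 3
x=1: ŷ = -5 − 1.1·1 = -6.1; r = -9.1 − (-6.1) = -3
x=8: ŷ = -5 − 1.1·8 = -13.8; r = -15.8 − (-13.8) = -2
x=9: ŷ = -5 − 1.1·9 = -14.9; r = -12.9 − (-14.9) = 2
x=10: ŷ = -5 − 1.1·10 = -16; r = -17 − (-16) = -1
x=11: ŷ = -5 − 1.1·11 = -17.1; r = -16.1 − (-17.1) = 1
SSE = 9 + 9 + 4 + 4 + 1 + 1 = 28

SSE = 28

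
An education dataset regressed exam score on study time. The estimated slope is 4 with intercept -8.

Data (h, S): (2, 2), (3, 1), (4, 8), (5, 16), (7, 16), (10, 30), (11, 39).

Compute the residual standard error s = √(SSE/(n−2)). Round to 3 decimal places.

s = 3.406

h=2: ŷ = -8 + 4·2 = 0; e = 2 − 0 = 2
h=3: ŷ = -8 + 4·3 = 4; e = 1 − 4 = -3
h=4: ŷ = -8 + 4·4 = 8; e = 8 − 8 = 0
h=5: ŷ = -8 + 4·5 = 12; e = 16 − 12 = 4
h=7: ŷ = -8 + 4·7 = 20; e = 16 − 20 = -4
h=10: ŷ = -8 + 4·10 = 32; e = 30 − 32 = -2
h=11: ŷ = -8 + 4·11 = 36; e = 39 − 36 = 3
SSE = 4 + 9 + 0 + 16 + 16 + 4 + 9 = 58
s = √(58/5) = √11.6 ≈ 3.406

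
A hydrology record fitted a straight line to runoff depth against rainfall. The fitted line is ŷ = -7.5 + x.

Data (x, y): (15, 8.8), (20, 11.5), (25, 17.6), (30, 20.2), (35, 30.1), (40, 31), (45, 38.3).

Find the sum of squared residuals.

SSE = 17.64

x=15: ŷ = -7.5 + 15 = 7.5; e = 8.8 − 7.5 = 1.3
x=20: ŷ = -7.5 + 20 = 12.5; e = 11.5 − 12.5 = -1
x=25: ŷ = -7.5 + 25 = 17.5; e = 17.6 − 17.5 = 0.1
x=30: ŷ = -7.5 + 30 = 22.5; e = 20.2 − 22.5 = -2.3
x=35: ŷ = -7.5 + 35 = 27.5; e = 30.1 − 27.5 = 2.6
x=40: ŷ = -7.5 + 40 = 32.5; e = 31 − 32.5 = -1.5
x=45: ŷ = -7.5 + 45 = 37.5; e = 38.3 − 37.5 = 0.8
SSE = 1.69 + 1 + 0.01 + 5.29 + 6.76 + 2.25 + 0.64 = 17.64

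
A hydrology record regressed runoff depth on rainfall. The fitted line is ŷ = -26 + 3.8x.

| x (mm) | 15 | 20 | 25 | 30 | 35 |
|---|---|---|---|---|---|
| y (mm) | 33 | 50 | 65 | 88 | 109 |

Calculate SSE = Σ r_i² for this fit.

SSE = 24

x=15: ŷ = -26 + 3.8·15 = 31; r = 33 − 31 = 2
x=20: ŷ = -26 + 3.8·20 = 50; r = 50 − 50 = 0
x=25: ŷ = -26 + 3.8·25 = 69; r = 65 − 69 = -4
x=30: ŷ = -26 + 3.8·30 = 88; r = 88 − 88 = 0
x=35: ŷ = -26 + 3.8·35 = 107; r = 109 − 107 = 2
SSE = 4 + 0 + 16 + 0 + 4 = 24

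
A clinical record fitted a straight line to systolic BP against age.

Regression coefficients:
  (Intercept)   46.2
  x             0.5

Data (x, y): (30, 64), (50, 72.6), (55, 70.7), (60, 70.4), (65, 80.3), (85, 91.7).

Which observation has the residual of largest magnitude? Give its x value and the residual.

x = 60, e = -5.8

x=30: ŷ = 46.2 + 0.5·30 = 61.2; e = 64 − 61.2 = 2.8
x=50: ŷ = 46.2 + 0.5·50 = 71.2; e = 72.6 − 71.2 = 1.4
x=55: ŷ = 46.2 + 0.5·55 = 73.7; e = 70.7 − 73.7 = -3
x=60: ŷ = 46.2 + 0.5·60 = 76.2; e = 70.4 − 76.2 = -5.8
x=65: ŷ = 46.2 + 0.5·65 = 78.7; e = 80.3 − 78.7 = 1.6
x=85: ŷ = 46.2 + 0.5·85 = 88.7; e = 91.7 − 88.7 = 3
Largest |e| is 5.8 at x = 60, residual -5.8.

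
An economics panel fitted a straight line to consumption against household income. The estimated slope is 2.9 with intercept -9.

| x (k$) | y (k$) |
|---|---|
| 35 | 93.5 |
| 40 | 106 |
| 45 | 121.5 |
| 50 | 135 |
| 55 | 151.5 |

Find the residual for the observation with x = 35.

ŷ = -9 + 2.9·35 = 92.5
e = 93.5 − 92.5 = 1

e = 1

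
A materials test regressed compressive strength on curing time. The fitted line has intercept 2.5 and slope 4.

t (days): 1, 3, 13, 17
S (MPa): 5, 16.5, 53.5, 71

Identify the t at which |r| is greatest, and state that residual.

t = 3, r = 2

t=1: Ŝ = 2.5 + 4·1 = 6.5; r = 5 − 6.5 = -1.5
t=3: Ŝ = 2.5 + 4·3 = 14.5; r = 16.5 − 14.5 = 2
t=13: Ŝ = 2.5 + 4·13 = 54.5; r = 53.5 − 54.5 = -1
t=17: Ŝ = 2.5 + 4·17 = 70.5; r = 71 − 70.5 = 0.5
Largest |r| is 2 at t = 3, residual 2.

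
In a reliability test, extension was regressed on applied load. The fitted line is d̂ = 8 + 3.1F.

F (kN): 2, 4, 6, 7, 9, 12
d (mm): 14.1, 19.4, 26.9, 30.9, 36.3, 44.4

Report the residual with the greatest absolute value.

e = 1.2

F=2: d̂ = 8 + 3.1·2 = 14.2; e = 14.1 − 14.2 = -0.1
F=4: d̂ = 8 + 3.1·4 = 20.4; e = 19.4 − 20.4 = -1
F=6: d̂ = 8 + 3.1·6 = 26.6; e = 26.9 − 26.6 = 0.3
F=7: d̂ = 8 + 3.1·7 = 29.7; e = 30.9 − 29.7 = 1.2
F=9: d̂ = 8 + 3.1·9 = 35.9; e = 36.3 − 35.9 = 0.4
F=12: d̂ = 8 + 3.1·12 = 45.2; e = 44.4 − 45.2 = -0.8
Largest |e| is 1.2 at F = 7, residual 1.2.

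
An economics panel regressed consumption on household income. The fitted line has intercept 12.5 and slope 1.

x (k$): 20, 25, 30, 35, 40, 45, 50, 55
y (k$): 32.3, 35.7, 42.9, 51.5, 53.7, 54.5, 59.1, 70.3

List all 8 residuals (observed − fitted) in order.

x=20: ŷ = 12.5 + 20 = 32.5; r = 32.3 − 32.5 = -0.2
x=25: ŷ = 12.5 + 25 = 37.5; r = 35.7 − 37.5 = -1.8
x=30: ŷ = 12.5 + 30 = 42.5; r = 42.9 − 42.5 = 0.4
x=35: ŷ = 12.5 + 35 = 47.5; r = 51.5 − 47.5 = 4
x=40: ŷ = 12.5 + 40 = 52.5; r = 53.7 − 52.5 = 1.2
x=45: ŷ = 12.5 + 45 = 57.5; r = 54.5 − 57.5 = -3
x=50: ŷ = 12.5 + 50 = 62.5; r = 59.1 − 62.5 = -3.4
x=55: ŷ = 12.5 + 55 = 67.5; r = 70.3 − 67.5 = 2.8

-0.2, -1.8, 0.4, 4, 1.2, -3, -3.4, 2.8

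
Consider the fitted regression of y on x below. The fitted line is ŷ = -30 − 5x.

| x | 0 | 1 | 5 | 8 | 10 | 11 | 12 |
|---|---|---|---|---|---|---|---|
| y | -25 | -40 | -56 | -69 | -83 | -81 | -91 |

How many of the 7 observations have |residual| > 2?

4

x=0: ŷ = -30 − 5·0 = -30; e = -25 − (-30) = 5
x=1: ŷ = -30 − 5·1 = -35; e = -40 − (-35) = -5
x=5: ŷ = -30 − 5·5 = -55; e = -56 − (-55) = -1
x=8: ŷ = -30 − 5·8 = -70; e = -69 − (-70) = 1
x=10: ŷ = -30 − 5·10 = -80; e = -83 − (-80) = -3
x=11: ŷ = -30 − 5·11 = -85; e = -81 − (-85) = 4
x=12: ŷ = -30 − 5·12 = -90; e = -91 − (-90) = -1
|e| > 2: x=0 (|e|=5), x=1 (|e|=5), x=10 (|e|=3), x=11 (|e|=4) → 4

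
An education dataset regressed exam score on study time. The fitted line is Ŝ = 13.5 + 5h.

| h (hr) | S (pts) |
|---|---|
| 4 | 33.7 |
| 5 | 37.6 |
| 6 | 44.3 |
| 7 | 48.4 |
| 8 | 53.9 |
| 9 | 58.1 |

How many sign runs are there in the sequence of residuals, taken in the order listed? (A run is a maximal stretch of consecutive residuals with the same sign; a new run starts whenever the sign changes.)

6 runs

h=4: Ŝ = 13.5 + 5·4 = 33.5; e = 33.7 − 33.5 = 0.2
h=5: Ŝ = 13.5 + 5·5 = 38.5; e = 37.6 − 38.5 = -0.9
h=6: Ŝ = 13.5 + 5·6 = 43.5; e = 44.3 − 43.5 = 0.8
h=7: Ŝ = 13.5 + 5·7 = 48.5; e = 48.4 − 48.5 = -0.1
h=8: Ŝ = 13.5 + 5·8 = 53.5; e = 53.9 − 53.5 = 0.4
h=9: Ŝ = 13.5 + 5·9 = 58.5; e = 58.1 − 58.5 = -0.4
Signs: + − + − + −
Runs: +×1, −×1, +×1, −×1, +×1, −×1 → 6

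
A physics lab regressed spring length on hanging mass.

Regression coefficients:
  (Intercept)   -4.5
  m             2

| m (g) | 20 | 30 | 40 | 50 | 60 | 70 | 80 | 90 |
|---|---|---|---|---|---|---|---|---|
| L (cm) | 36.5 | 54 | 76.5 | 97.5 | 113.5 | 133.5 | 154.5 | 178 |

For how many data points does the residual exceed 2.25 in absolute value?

m=20: ŷ = -4.5 + 2·20 = 35.5; r = 36.5 − 35.5 = 1
m=30: ŷ = -4.5 + 2·30 = 55.5; r = 54 − 55.5 = -1.5
m=40: ŷ = -4.5 + 2·40 = 75.5; r = 76.5 − 75.5 = 1
m=50: ŷ = -4.5 + 2·50 = 95.5; r = 97.5 − 95.5 = 2
m=60: ŷ = -4.5 + 2·60 = 115.5; r = 113.5 − 115.5 = -2
m=70: ŷ = -4.5 + 2·70 = 135.5; r = 133.5 − 135.5 = -2
m=80: ŷ = -4.5 + 2·80 = 155.5; r = 154.5 − 155.5 = -1
m=90: ŷ = -4.5 + 2·90 = 175.5; r = 178 − 175.5 = 2.5
|r| > 2.25: m=90 (|r|=2.5) → 1

1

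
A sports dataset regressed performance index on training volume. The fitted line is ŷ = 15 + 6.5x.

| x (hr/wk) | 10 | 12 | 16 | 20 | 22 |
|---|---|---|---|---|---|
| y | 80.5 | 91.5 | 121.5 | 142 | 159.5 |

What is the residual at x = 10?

ŷ = 15 + 6.5·10 = 80
r = 80.5 − 80 = 0.5

r = 0.5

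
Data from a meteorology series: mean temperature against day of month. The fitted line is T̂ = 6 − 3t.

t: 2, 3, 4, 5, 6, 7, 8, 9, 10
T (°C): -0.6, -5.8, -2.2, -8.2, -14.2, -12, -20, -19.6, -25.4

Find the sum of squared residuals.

t=2: T̂ = 6 − 3·2 = 0; r = -0.6 − 0 = -0.6
t=3: T̂ = 6 − 3·3 = -3; r = -5.8 − (-3) = -2.8
t=4: T̂ = 6 − 3·4 = -6; r = -2.2 − (-6) = 3.8
t=5: T̂ = 6 − 3·5 = -9; r = -8.2 − (-9) = 0.8
t=6: T̂ = 6 − 3·6 = -12; r = -14.2 − (-12) = -2.2
t=7: T̂ = 6 − 3·7 = -15; r = -12 − (-15) = 3
t=8: T̂ = 6 − 3·8 = -18; r = -20 − (-18) = -2
t=9: T̂ = 6 − 3·9 = -21; r = -19.6 − (-21) = 1.4
t=10: T̂ = 6 − 3·10 = -24; r = -25.4 − (-24) = -1.4
SSE = 0.36 + 7.84 + 14.44 + 0.64 + 4.84 + 9 + 4 + 1.96 + 1.96 = 45.04

SSE = 45.04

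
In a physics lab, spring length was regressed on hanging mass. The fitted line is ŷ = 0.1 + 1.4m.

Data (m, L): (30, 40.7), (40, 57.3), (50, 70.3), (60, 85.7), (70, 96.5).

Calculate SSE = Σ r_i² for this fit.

m=30: ŷ = 0.1 + 1.4·30 = 42.1; r = 40.7 − 42.1 = -1.4
m=40: ŷ = 0.1 + 1.4·40 = 56.1; r = 57.3 − 56.1 = 1.2
m=50: ŷ = 0.1 + 1.4·50 = 70.1; r = 70.3 − 70.1 = 0.2
m=60: ŷ = 0.1 + 1.4·60 = 84.1; r = 85.7 − 84.1 = 1.6
m=70: ŷ = 0.1 + 1.4·70 = 98.1; r = 96.5 − 98.1 = -1.6
SSE = 1.96 + 1.44 + 0.04 + 2.56 + 2.56 = 8.56

SSE = 8.56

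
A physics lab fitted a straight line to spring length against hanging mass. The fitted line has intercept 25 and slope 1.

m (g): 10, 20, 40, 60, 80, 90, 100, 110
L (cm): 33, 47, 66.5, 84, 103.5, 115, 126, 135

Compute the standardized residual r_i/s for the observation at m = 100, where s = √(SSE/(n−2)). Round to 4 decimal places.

0.6433

m=10: L̂ = 25 + 10 = 35; r = 33 − 35 = -2
m=20: L̂ = 25 + 20 = 45; r = 47 − 45 = 2
m=40: L̂ = 25 + 40 = 65; r = 66.5 − 65 = 1.5
m=60: L̂ = 25 + 60 = 85; r = 84 − 85 = -1
m=80: L̂ = 25 + 80 = 105; r = 103.5 − 105 = -1.5
m=90: L̂ = 25 + 90 = 115; r = 115 − 115 = 0
m=100: L̂ = 25 + 100 = 125; r = 126 − 125 = 1
m=110: L̂ = 25 + 110 = 135; r = 135 − 135 = 0
SSE = 4 + 4 + 2.25 + 1 + 2.25 + 0 + 1 + 0 = 14.5
s = √(14.5/6) = 1.55456
r/s = 1 / 1.55456 = 0.6433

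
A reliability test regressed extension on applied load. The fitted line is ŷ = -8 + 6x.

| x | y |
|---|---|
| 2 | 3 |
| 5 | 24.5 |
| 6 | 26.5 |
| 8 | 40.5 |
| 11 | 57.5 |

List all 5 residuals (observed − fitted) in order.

-1, 2.5, -1.5, 0.5, -0.5

x=2: ŷ = -8 + 6·2 = 4; e = 3 − 4 = -1
x=5: ŷ = -8 + 6·5 = 22; e = 24.5 − 22 = 2.5
x=6: ŷ = -8 + 6·6 = 28; e = 26.5 − 28 = -1.5
x=8: ŷ = -8 + 6·8 = 40; e = 40.5 − 40 = 0.5
x=11: ŷ = -8 + 6·11 = 58; e = 57.5 − 58 = -0.5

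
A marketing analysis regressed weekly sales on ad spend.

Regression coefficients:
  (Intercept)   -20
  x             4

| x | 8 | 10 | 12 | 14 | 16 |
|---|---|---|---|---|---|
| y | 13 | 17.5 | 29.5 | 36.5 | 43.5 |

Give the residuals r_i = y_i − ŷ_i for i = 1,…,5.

1, -2.5, 1.5, 0.5, -0.5

x=8: ŷ = -20 + 4·8 = 12; r = 13 − 12 = 1
x=10: ŷ = -20 + 4·10 = 20; r = 17.5 − 20 = -2.5
x=12: ŷ = -20 + 4·12 = 28; r = 29.5 − 28 = 1.5
x=14: ŷ = -20 + 4·14 = 36; r = 36.5 − 36 = 0.5
x=16: ŷ = -20 + 4·16 = 44; r = 43.5 − 44 = -0.5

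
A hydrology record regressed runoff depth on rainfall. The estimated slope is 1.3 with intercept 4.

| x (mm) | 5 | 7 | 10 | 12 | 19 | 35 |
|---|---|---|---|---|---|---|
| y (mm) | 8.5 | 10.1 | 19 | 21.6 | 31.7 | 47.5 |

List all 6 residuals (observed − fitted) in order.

-2, -3, 2, 2, 3, -2

x=5: ŷ = 4 + 1.3·5 = 10.5; e = 8.5 − 10.5 = -2
x=7: ŷ = 4 + 1.3·7 = 13.1; e = 10.1 − 13.1 = -3
x=10: ŷ = 4 + 1.3·10 = 17; e = 19 − 17 = 2
x=12: ŷ = 4 + 1.3·12 = 19.6; e = 21.6 − 19.6 = 2
x=19: ŷ = 4 + 1.3·19 = 28.7; e = 31.7 − 28.7 = 3
x=35: ŷ = 4 + 1.3·35 = 49.5; e = 47.5 − 49.5 = -2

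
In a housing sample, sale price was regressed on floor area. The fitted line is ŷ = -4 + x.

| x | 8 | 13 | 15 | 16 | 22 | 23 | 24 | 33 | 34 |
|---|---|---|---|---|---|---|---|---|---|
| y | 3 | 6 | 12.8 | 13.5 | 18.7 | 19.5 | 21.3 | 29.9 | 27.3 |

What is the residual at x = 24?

r = 1.3

ŷ = -4 + 24 = 20
r = 21.3 − 20 = 1.3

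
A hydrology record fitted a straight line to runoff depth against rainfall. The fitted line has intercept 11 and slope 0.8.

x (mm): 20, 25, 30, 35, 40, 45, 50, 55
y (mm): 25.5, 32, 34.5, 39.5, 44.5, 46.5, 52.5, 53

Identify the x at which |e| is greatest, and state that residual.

x = 55, e = -2

x=20: ŷ = 11 + 0.8·20 = 27; e = 25.5 − 27 = -1.5
x=25: ŷ = 11 + 0.8·25 = 31; e = 32 − 31 = 1
x=30: ŷ = 11 + 0.8·30 = 35; e = 34.5 − 35 = -0.5
x=35: ŷ = 11 + 0.8·35 = 39; e = 39.5 − 39 = 0.5
x=40: ŷ = 11 + 0.8·40 = 43; e = 44.5 − 43 = 1.5
x=45: ŷ = 11 + 0.8·45 = 47; e = 46.5 − 47 = -0.5
x=50: ŷ = 11 + 0.8·50 = 51; e = 52.5 − 51 = 1.5
x=55: ŷ = 11 + 0.8·55 = 55; e = 53 − 55 = -2
Largest |e| is 2 at x = 55, residual -2.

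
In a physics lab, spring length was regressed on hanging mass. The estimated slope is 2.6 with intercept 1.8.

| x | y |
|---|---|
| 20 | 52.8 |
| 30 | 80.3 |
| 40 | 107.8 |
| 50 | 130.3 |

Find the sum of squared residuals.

SSE = 7.5

x=20: ŷ = 1.8 + 2.6·20 = 53.8; r = 52.8 − 53.8 = -1
x=30: ŷ = 1.8 + 2.6·30 = 79.8; r = 80.3 − 79.8 = 0.5
x=40: ŷ = 1.8 + 2.6·40 = 105.8; r = 107.8 − 105.8 = 2
x=50: ŷ = 1.8 + 2.6·50 = 131.8; r = 130.3 − 131.8 = -1.5
SSE = 1 + 0.25 + 4 + 2.25 = 7.5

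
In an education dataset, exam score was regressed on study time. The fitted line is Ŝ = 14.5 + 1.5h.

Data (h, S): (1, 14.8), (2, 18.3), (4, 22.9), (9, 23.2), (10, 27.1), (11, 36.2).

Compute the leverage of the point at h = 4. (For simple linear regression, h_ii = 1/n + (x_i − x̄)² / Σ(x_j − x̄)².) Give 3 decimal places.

h̄ = (1 + 2 + 4 + 9 + 10 + 11)/6 = 6.16667
Σ(h − h̄)² = 26.6944 + 17.3611 + 4.69444 + 8.02778 + 14.6944 + 23.3611 = 94.8333
h = 1/6 + (-2.16667)²/94.8333 = 0.166667 + 0.0495021 = 0.216

h = 0.216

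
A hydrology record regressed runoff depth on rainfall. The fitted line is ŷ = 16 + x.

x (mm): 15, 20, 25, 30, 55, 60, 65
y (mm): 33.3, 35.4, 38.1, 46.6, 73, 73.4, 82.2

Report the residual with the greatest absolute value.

x=15: ŷ = 16 + 15 = 31; e = 33.3 − 31 = 2.3
x=20: ŷ = 16 + 20 = 36; e = 35.4 − 36 = -0.6
x=25: ŷ = 16 + 25 = 41; e = 38.1 − 41 = -2.9
x=30: ŷ = 16 + 30 = 46; e = 46.6 − 46 = 0.6
x=55: ŷ = 16 + 55 = 71; e = 73 − 71 = 2
x=60: ŷ = 16 + 60 = 76; e = 73.4 − 76 = -2.6
x=65: ŷ = 16 + 65 = 81; e = 82.2 − 81 = 1.2
Largest |e| is 2.9 at x = 25, residual -2.9.

e = -2.9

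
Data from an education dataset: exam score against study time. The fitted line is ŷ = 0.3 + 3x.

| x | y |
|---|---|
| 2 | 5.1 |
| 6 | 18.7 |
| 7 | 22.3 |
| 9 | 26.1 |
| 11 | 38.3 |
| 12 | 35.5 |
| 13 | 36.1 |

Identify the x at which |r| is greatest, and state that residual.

x = 11, r = 5

x=2: ŷ = 0.3 + 3·2 = 6.3; r = 5.1 − 6.3 = -1.2
x=6: ŷ = 0.3 + 3·6 = 18.3; r = 18.7 − 18.3 = 0.4
x=7: ŷ = 0.3 + 3·7 = 21.3; r = 22.3 − 21.3 = 1
x=9: ŷ = 0.3 + 3·9 = 27.3; r = 26.1 − 27.3 = -1.2
x=11: ŷ = 0.3 + 3·11 = 33.3; r = 38.3 − 33.3 = 5
x=12: ŷ = 0.3 + 3·12 = 36.3; r = 35.5 − 36.3 = -0.8
x=13: ŷ = 0.3 + 3·13 = 39.3; r = 36.1 − 39.3 = -3.2
Largest |r| is 5 at x = 11, residual 5.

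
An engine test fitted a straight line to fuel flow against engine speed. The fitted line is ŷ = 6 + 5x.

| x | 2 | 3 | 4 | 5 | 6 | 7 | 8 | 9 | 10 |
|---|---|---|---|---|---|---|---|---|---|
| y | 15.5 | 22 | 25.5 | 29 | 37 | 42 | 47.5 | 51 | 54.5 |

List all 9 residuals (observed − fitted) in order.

x=2: ŷ = 6 + 5·2 = 16; r = 15.5 − 16 = -0.5
x=3: ŷ = 6 + 5·3 = 21; r = 22 − 21 = 1
x=4: ŷ = 6 + 5·4 = 26; r = 25.5 − 26 = -0.5
x=5: ŷ = 6 + 5·5 = 31; r = 29 − 31 = -2
x=6: ŷ = 6 + 5·6 = 36; r = 37 − 36 = 1
x=7: ŷ = 6 + 5·7 = 41; r = 42 − 41 = 1
x=8: ŷ = 6 + 5·8 = 46; r = 47.5 − 46 = 1.5
x=9: ŷ = 6 + 5·9 = 51; r = 51 − 51 = 0
x=10: ŷ = 6 + 5·10 = 56; r = 54.5 − 56 = -1.5

-0.5, 1, -0.5, -2, 1, 1, 1.5, 0, -1.5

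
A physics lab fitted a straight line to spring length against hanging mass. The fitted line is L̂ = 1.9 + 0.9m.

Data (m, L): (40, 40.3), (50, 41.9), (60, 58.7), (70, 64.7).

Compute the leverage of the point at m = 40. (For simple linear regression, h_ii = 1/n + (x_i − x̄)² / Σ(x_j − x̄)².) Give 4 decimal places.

h = 0.7000

m̄ = (40 + 50 + 60 + 70)/4 = 55
Σ(m − m̄)² = 225 + 25 + 25 + 225 = 500
h = 1/4 + (-15)²/500 = 0.25 + 0.45 = 0.7000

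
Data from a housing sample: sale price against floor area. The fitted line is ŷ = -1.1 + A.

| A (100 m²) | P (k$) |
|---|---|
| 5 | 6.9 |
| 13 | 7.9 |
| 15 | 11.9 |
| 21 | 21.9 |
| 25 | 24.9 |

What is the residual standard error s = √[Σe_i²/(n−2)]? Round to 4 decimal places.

A=5: ŷ = -1.1 + 5 = 3.9; e = 6.9 − 3.9 = 3
A=13: ŷ = -1.1 + 13 = 11.9; e = 7.9 − 11.9 = -4
A=15: ŷ = -1.1 + 15 = 13.9; e = 11.9 − 13.9 = -2
A=21: ŷ = -1.1 + 21 = 19.9; e = 21.9 − 19.9 = 2
A=25: ŷ = -1.1 + 25 = 23.9; e = 24.9 − 23.9 = 1
SSE = 9 + 16 + 4 + 4 + 1 = 34
s = √(34/3) = √11.3333 ≈ 3.3665

s = 3.3665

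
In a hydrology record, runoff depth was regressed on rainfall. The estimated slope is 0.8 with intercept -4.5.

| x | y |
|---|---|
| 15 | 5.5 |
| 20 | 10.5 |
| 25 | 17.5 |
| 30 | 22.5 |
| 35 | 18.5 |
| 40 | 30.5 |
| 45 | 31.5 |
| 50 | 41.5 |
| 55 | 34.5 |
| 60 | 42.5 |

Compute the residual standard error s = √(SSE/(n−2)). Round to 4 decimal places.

x=15: ŷ = -4.5 + 0.8·15 = 7.5; r = 5.5 − 7.5 = -2
x=20: ŷ = -4.5 + 0.8·20 = 11.5; r = 10.5 − 11.5 = -1
x=25: ŷ = -4.5 + 0.8·25 = 15.5; r = 17.5 − 15.5 = 2
x=30: ŷ = -4.5 + 0.8·30 = 19.5; r = 22.5 − 19.5 = 3
x=35: ŷ = -4.5 + 0.8·35 = 23.5; r = 18.5 − 23.5 = -5
x=40: ŷ = -4.5 + 0.8·40 = 27.5; r = 30.5 − 27.5 = 3
x=45: ŷ = -4.5 + 0.8·45 = 31.5; r = 31.5 − 31.5 = 0
x=50: ŷ = -4.5 + 0.8·50 = 35.5; r = 41.5 − 35.5 = 6
x=55: ŷ = -4.5 + 0.8·55 = 39.5; r = 34.5 − 39.5 = -5
x=60: ŷ = -4.5 + 0.8·60 = 43.5; r = 42.5 − 43.5 = -1
SSE = 4 + 1 + 4 + 9 + 25 + 9 + 0 + 36 + 25 + 1 = 114
s = √(114/8) = √14.25 ≈ 3.7749

s = 3.7749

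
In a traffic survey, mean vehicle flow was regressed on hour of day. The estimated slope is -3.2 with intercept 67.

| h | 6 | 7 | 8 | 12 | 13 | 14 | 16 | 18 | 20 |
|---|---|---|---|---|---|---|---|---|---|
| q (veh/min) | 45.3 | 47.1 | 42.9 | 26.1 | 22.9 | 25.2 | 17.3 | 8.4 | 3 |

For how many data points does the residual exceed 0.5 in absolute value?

h=6: q̂ = 67 − 3.2·6 = 47.8; e = 45.3 − 47.8 = -2.5
h=7: q̂ = 67 − 3.2·7 = 44.6; e = 47.1 − 44.6 = 2.5
h=8: q̂ = 67 − 3.2·8 = 41.4; e = 42.9 − 41.4 = 1.5
h=12: q̂ = 67 − 3.2·12 = 28.6; e = 26.1 − 28.6 = -2.5
h=13: q̂ = 67 − 3.2·13 = 25.4; e = 22.9 − 25.4 = -2.5
h=14: q̂ = 67 − 3.2·14 = 22.2; e = 25.2 − 22.2 = 3
h=16: q̂ = 67 − 3.2·16 = 15.8; e = 17.3 − 15.8 = 1.5
h=18: q̂ = 67 − 3.2·18 = 9.4; e = 8.4 − 9.4 = -1
h=20: q̂ = 67 − 3.2·20 = 3; e = 3 − 3 = 0
|e| > 0.5: h=6 (|e|=2.5), h=7 (|e|=2.5), h=8 (|e|=1.5), h=12 (|e|=2.5), h=13 (|e|=2.5), h=14 (|e|=3), h=16 (|e|=1.5), h=18 (|e|=1) → 8

8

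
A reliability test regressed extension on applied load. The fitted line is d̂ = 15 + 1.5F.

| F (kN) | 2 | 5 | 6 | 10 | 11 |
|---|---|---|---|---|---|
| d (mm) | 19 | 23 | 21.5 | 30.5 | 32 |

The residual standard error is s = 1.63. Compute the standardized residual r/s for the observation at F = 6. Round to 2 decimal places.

d̂ = 15 + 1.5·6 = 24
r = 21.5 − 24 = -2.5
r/s = -2.5 / 1.63 = -1.53

-1.53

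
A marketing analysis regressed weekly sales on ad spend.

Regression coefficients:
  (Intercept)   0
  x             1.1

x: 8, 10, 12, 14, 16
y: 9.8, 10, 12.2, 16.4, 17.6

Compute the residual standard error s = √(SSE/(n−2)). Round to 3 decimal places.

x=8: ŷ = 1.1·8 = 8.8; r = 9.8 − 8.8 = 1
x=10: ŷ = 1.1·10 = 11; r = 10 − 11 = -1
x=12: ŷ = 1.1·12 = 13.2; r = 12.2 − 13.2 = -1
x=14: ŷ = 1.1·14 = 15.4; r = 16.4 − 15.4 = 1
x=16: ŷ = 1.1·16 = 17.6; r = 17.6 − 17.6 = 0
SSE = 1 + 1 + 1 + 1 + 0 = 4
s = √(4/3) = √1.33333 ≈ 1.155

s = 1.155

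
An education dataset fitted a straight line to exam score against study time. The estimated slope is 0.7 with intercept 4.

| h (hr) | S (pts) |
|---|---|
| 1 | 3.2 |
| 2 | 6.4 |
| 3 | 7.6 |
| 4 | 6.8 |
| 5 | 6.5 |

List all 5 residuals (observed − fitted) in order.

h=1: ŷ = 4 + 0.7·1 = 4.7; r = 3.2 − 4.7 = -1.5
h=2: ŷ = 4 + 0.7·2 = 5.4; r = 6.4 − 5.4 = 1
h=3: ŷ = 4 + 0.7·3 = 6.1; r = 7.6 − 6.1 = 1.5
h=4: ŷ = 4 + 0.7·4 = 6.8; r = 6.8 − 6.8 = 0
h=5: ŷ = 4 + 0.7·5 = 7.5; r = 6.5 − 7.5 = -1

-1.5, 1, 1.5, 0, -1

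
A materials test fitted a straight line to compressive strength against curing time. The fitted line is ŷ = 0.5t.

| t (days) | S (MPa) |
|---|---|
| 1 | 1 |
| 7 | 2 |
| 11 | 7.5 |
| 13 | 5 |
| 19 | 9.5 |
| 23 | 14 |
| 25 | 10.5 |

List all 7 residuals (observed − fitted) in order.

0.5, -1.5, 2, -1.5, 0, 2.5, -2

t=1: ŷ = 0.5·1 = 0.5; r = 1 − 0.5 = 0.5
t=7: ŷ = 0.5·7 = 3.5; r = 2 − 3.5 = -1.5
t=11: ŷ = 0.5·11 = 5.5; r = 7.5 − 5.5 = 2
t=13: ŷ = 0.5·13 = 6.5; r = 5 − 6.5 = -1.5
t=19: ŷ = 0.5·19 = 9.5; r = 9.5 − 9.5 = 0
t=23: ŷ = 0.5·23 = 11.5; r = 14 − 11.5 = 2.5
t=25: ŷ = 0.5·25 = 12.5; r = 10.5 − 12.5 = -2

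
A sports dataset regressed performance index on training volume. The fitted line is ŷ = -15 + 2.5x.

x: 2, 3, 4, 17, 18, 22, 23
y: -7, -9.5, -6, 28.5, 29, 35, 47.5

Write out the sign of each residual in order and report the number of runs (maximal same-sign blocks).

x=2: ŷ = -15 + 2.5·2 = -10; e = -7 − (-10) = 3
x=3: ŷ = -15 + 2.5·3 = -7.5; e = -9.5 − (-7.5) = -2
x=4: ŷ = -15 + 2.5·4 = -5; e = -6 − (-5) = -1
x=17: ŷ = -15 + 2.5·17 = 27.5; e = 28.5 − 27.5 = 1
x=18: ŷ = -15 + 2.5·18 = 30; e = 29 − 30 = -1
x=22: ŷ = -15 + 2.5·22 = 40; e = 35 − 40 = -5
x=23: ŷ = -15 + 2.5·23 = 42.5; e = 47.5 − 42.5 = 5
Signs: + − − + − − +
Runs: +×1, −×2, +×1, −×2, +×1 → 5

5 runs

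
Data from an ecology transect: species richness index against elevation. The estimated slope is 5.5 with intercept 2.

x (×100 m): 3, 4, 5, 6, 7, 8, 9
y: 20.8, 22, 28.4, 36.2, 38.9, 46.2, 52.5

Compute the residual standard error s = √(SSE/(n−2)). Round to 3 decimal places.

s = 1.763

x=3: ŷ = 2 + 5.5·3 = 18.5; r = 20.8 − 18.5 = 2.3
x=4: ŷ = 2 + 5.5·4 = 24; r = 22 − 24 = -2
x=5: ŷ = 2 + 5.5·5 = 29.5; r = 28.4 − 29.5 = -1.1
x=6: ŷ = 2 + 5.5·6 = 35; r = 36.2 − 35 = 1.2
x=7: ŷ = 2 + 5.5·7 = 40.5; r = 38.9 − 40.5 = -1.6
x=8: ŷ = 2 + 5.5·8 = 46; r = 46.2 − 46 = 0.2
x=9: ŷ = 2 + 5.5·9 = 51.5; r = 52.5 − 51.5 = 1
SSE = 5.29 + 4 + 1.21 + 1.44 + 2.56 + 0.04 + 1 = 15.54
s = √(15.54/5) = √3.108 ≈ 1.763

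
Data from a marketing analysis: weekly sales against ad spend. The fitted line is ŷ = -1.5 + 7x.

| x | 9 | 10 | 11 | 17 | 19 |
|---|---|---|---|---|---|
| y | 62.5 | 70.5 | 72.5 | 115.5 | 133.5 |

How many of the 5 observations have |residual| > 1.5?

4

x=9: ŷ = -1.5 + 7·9 = 61.5; r = 62.5 − 61.5 = 1
x=10: ŷ = -1.5 + 7·10 = 68.5; r = 70.5 − 68.5 = 2
x=11: ŷ = -1.5 + 7·11 = 75.5; r = 72.5 − 75.5 = -3
x=17: ŷ = -1.5 + 7·17 = 117.5; r = 115.5 − 117.5 = -2
x=19: ŷ = -1.5 + 7·19 = 131.5; r = 133.5 − 131.5 = 2
|r| > 1.5: x=10 (|r|=2), x=11 (|r|=3), x=17 (|r|=2), x=19 (|r|=2) → 4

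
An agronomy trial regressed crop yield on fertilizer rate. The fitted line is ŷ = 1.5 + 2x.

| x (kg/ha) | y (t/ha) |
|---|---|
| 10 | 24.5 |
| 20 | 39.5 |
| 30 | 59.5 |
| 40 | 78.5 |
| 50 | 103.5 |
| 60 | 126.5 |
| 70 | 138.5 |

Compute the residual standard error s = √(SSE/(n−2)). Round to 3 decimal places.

x=10: ŷ = 1.5 + 2·10 = 21.5; e = 24.5 − 21.5 = 3
x=20: ŷ = 1.5 + 2·20 = 41.5; e = 39.5 − 41.5 = -2
x=30: ŷ = 1.5 + 2·30 = 61.5; e = 59.5 − 61.5 = -2
x=40: ŷ = 1.5 + 2·40 = 81.5; e = 78.5 − 81.5 = -3
x=50: ŷ = 1.5 + 2·50 = 101.5; e = 103.5 − 101.5 = 2
x=60: ŷ = 1.5 + 2·60 = 121.5; e = 126.5 − 121.5 = 5
x=70: ŷ = 1.5 + 2·70 = 141.5; e = 138.5 − 141.5 = -3
SSE = 9 + 4 + 4 + 9 + 4 + 25 + 9 = 64
s = √(64/5) = √12.8 ≈ 3.578

s = 3.578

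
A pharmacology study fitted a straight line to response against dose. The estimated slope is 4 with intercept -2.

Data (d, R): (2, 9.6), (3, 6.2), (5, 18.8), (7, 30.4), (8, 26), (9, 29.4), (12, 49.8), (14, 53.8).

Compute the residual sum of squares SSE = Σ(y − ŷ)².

d=2: R̂ = -2 + 4·2 = 6; e = 9.6 − 6 = 3.6
d=3: R̂ = -2 + 4·3 = 10; e = 6.2 − 10 = -3.8
d=5: R̂ = -2 + 4·5 = 18; e = 18.8 − 18 = 0.8
d=7: R̂ = -2 + 4·7 = 26; e = 30.4 − 26 = 4.4
d=8: R̂ = -2 + 4·8 = 30; e = 26 − 30 = -4
d=9: R̂ = -2 + 4·9 = 34; e = 29.4 − 34 = -4.6
d=12: R̂ = -2 + 4·12 = 46; e = 49.8 − 46 = 3.8
d=14: R̂ = -2 + 4·14 = 54; e = 53.8 − 54 = -0.2
SSE = 12.96 + 14.44 + 0.64 + 19.36 + 16 + 21.16 + 14.44 + 0.04 = 99.04

SSE = 99.04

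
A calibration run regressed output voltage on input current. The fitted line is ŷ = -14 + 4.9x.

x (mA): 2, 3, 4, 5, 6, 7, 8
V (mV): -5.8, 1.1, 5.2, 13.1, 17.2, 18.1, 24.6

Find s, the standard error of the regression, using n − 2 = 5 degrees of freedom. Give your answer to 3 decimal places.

s = 1.902

x=2: ŷ = -14 + 4.9·2 = -4.2; r = -5.8 − (-4.2) = -1.6
x=3: ŷ = -14 + 4.9·3 = 0.7; r = 1.1 − 0.7 = 0.4
x=4: ŷ = -14 + 4.9·4 = 5.6; r = 5.2 − 5.6 = -0.4
x=5: ŷ = -14 + 4.9·5 = 10.5; r = 13.1 − 10.5 = 2.6
x=6: ŷ = -14 + 4.9·6 = 15.4; r = 17.2 − 15.4 = 1.8
x=7: ŷ = -14 + 4.9·7 = 20.3; r = 18.1 − 20.3 = -2.2
x=8: ŷ = -14 + 4.9·8 = 25.2; r = 24.6 − 25.2 = -0.6
SSE = 2.56 + 0.16 + 0.16 + 6.76 + 3.24 + 4.84 + 0.36 = 18.08
s = √(18.08/5) = √3.616 ≈ 1.902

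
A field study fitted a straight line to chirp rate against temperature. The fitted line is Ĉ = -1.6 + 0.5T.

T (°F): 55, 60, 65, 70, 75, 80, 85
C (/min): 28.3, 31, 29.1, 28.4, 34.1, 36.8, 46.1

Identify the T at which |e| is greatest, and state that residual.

T = 85, e = 5.2

T=55: Ĉ = -1.6 + 0.5·55 = 25.9; e = 28.3 − 25.9 = 2.4
T=60: Ĉ = -1.6 + 0.5·60 = 28.4; e = 31 − 28.4 = 2.6
T=65: Ĉ = -1.6 + 0.5·65 = 30.9; e = 29.1 − 30.9 = -1.8
T=70: Ĉ = -1.6 + 0.5·70 = 33.4; e = 28.4 − 33.4 = -5
T=75: Ĉ = -1.6 + 0.5·75 = 35.9; e = 34.1 − 35.9 = -1.8
T=80: Ĉ = -1.6 + 0.5·80 = 38.4; e = 36.8 − 38.4 = -1.6
T=85: Ĉ = -1.6 + 0.5·85 = 40.9; e = 46.1 − 40.9 = 5.2
Largest |e| is 5.2 at T = 85, residual 5.2.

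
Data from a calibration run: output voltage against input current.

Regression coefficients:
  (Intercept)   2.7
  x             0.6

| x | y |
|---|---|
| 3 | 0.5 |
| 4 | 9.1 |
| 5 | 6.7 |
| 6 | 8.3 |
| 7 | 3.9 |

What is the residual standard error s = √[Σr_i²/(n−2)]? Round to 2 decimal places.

s = 3.92

x=3: ŷ = 2.7 + 0.6·3 = 4.5; r = 0.5 − 4.5 = -4
x=4: ŷ = 2.7 + 0.6·4 = 5.1; r = 9.1 − 5.1 = 4
x=5: ŷ = 2.7 + 0.6·5 = 5.7; r = 6.7 − 5.7 = 1
x=6: ŷ = 2.7 + 0.6·6 = 6.3; r = 8.3 − 6.3 = 2
x=7: ŷ = 2.7 + 0.6·7 = 6.9; r = 3.9 − 6.9 = -3
SSE = 16 + 16 + 1 + 4 + 9 = 46
s = √(46/3) = √15.3333 ≈ 3.92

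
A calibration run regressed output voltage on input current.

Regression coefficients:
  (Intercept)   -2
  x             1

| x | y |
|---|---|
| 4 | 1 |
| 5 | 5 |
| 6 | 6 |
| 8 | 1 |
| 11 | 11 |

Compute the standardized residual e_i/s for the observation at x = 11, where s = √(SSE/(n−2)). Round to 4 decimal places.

x=4: ŷ = -2 + 4 = 2; e = 1 − 2 = -1
x=5: ŷ = -2 + 5 = 3; e = 5 − 3 = 2
x=6: ŷ = -2 + 6 = 4; e = 6 − 4 = 2
x=8: ŷ = -2 + 8 = 6; e = 1 − 6 = -5
x=11: ŷ = -2 + 11 = 9; e = 11 − 9 = 2
SSE = 1 + 4 + 4 + 25 + 4 = 38
s = √(38/3) = 3.55903
e/s = 2 / 3.55903 = 0.5620

0.5620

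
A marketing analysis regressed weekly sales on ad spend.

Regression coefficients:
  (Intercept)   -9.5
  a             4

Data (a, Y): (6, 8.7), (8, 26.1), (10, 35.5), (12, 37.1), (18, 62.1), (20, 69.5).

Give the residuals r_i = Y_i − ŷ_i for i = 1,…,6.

-5.8, 3.6, 5, -1.4, -0.4, -1

a=6: ŷ = -9.5 + 4·6 = 14.5; r = 8.7 − 14.5 = -5.8
a=8: ŷ = -9.5 + 4·8 = 22.5; r = 26.1 − 22.5 = 3.6
a=10: ŷ = -9.5 + 4·10 = 30.5; r = 35.5 − 30.5 = 5
a=12: ŷ = -9.5 + 4·12 = 38.5; r = 37.1 − 38.5 = -1.4
a=18: ŷ = -9.5 + 4·18 = 62.5; r = 62.1 − 62.5 = -0.4
a=20: ŷ = -9.5 + 4·20 = 70.5; r = 69.5 − 70.5 = -1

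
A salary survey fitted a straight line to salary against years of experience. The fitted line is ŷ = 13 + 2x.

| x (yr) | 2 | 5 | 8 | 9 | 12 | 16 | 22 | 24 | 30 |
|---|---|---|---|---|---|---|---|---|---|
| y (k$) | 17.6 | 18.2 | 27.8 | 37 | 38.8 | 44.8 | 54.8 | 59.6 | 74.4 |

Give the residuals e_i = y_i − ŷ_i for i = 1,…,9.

0.6, -4.8, -1.2, 6, 1.8, -0.2, -2.2, -1.4, 1.4

x=2: ŷ = 13 + 2·2 = 17; e = 17.6 − 17 = 0.6
x=5: ŷ = 13 + 2·5 = 23; e = 18.2 − 23 = -4.8
x=8: ŷ = 13 + 2·8 = 29; e = 27.8 − 29 = -1.2
x=9: ŷ = 13 + 2·9 = 31; e = 37 − 31 = 6
x=12: ŷ = 13 + 2·12 = 37; e = 38.8 − 37 = 1.8
x=16: ŷ = 13 + 2·16 = 45; e = 44.8 − 45 = -0.2
x=22: ŷ = 13 + 2·22 = 57; e = 54.8 − 57 = -2.2
x=24: ŷ = 13 + 2·24 = 61; e = 59.6 − 61 = -1.4
x=30: ŷ = 13 + 2·30 = 73; e = 74.4 − 73 = 1.4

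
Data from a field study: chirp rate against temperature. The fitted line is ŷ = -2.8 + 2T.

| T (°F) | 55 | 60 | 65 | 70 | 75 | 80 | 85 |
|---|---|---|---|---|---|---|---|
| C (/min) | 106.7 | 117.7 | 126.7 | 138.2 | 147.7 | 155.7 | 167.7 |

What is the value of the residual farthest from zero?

r = -1.5

T=55: ŷ = -2.8 + 2·55 = 107.2; r = 106.7 − 107.2 = -0.5
T=60: ŷ = -2.8 + 2·60 = 117.2; r = 117.7 − 117.2 = 0.5
T=65: ŷ = -2.8 + 2·65 = 127.2; r = 126.7 − 127.2 = -0.5
T=70: ŷ = -2.8 + 2·70 = 137.2; r = 138.2 − 137.2 = 1
T=75: ŷ = -2.8 + 2·75 = 147.2; r = 147.7 − 147.2 = 0.5
T=80: ŷ = -2.8 + 2·80 = 157.2; r = 155.7 − 157.2 = -1.5
T=85: ŷ = -2.8 + 2·85 = 167.2; r = 167.7 − 167.2 = 0.5
Largest |r| is 1.5 at T = 80, residual -1.5.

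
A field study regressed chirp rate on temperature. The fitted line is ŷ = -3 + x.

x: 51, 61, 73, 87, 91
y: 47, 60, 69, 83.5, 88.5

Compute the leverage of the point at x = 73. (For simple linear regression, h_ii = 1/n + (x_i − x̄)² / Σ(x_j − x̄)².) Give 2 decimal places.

h = 0.20

x̄ = (51 + 61 + 73 + 87 + 91)/5 = 72.6
Σ(x − x̄)² = 466.56 + 134.56 + 0.16 + 207.36 + 338.56 = 1147.2
h = 1/5 + (0.4)²/1147.2 = 0.2 + 0.00013947 = 0.20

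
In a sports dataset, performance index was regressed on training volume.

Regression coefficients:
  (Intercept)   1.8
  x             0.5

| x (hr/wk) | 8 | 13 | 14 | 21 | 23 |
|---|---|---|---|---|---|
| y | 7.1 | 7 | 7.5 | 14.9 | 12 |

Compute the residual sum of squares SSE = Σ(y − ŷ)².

x=8: ŷ = 1.8 + 0.5·8 = 5.8; r = 7.1 − 5.8 = 1.3
x=13: ŷ = 1.8 + 0.5·13 = 8.3; r = 7 − 8.3 = -1.3
x=14: ŷ = 1.8 + 0.5·14 = 8.8; r = 7.5 − 8.8 = -1.3
x=21: ŷ = 1.8 + 0.5·21 = 12.3; r = 14.9 − 12.3 = 2.6
x=23: ŷ = 1.8 + 0.5·23 = 13.3; r = 12 − 13.3 = -1.3
SSE = 1.69 + 1.69 + 1.69 + 6.76 + 1.69 = 13.52

SSE = 13.52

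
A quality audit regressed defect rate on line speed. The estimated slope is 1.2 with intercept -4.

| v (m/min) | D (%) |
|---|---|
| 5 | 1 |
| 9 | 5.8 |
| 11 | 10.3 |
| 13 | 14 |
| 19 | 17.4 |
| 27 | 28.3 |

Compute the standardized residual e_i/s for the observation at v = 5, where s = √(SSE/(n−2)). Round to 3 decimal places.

-0.605

v=5: D̂ = -4 + 1.2·5 = 2; e = 1 − 2 = -1
v=9: D̂ = -4 + 1.2·9 = 6.8; e = 5.8 − 6.8 = -1
v=11: D̂ = -4 + 1.2·11 = 9.2; e = 10.3 − 9.2 = 1.1
v=13: D̂ = -4 + 1.2·13 = 11.6; e = 14 − 11.6 = 2.4
v=19: D̂ = -4 + 1.2·19 = 18.8; e = 17.4 − 18.8 = -1.4
v=27: D̂ = -4 + 1.2·27 = 28.4; e = 28.3 − 28.4 = -0.1
SSE = 1 + 1 + 1.21 + 5.76 + 1.96 + 0.01 = 10.94
s = √(10.94/4) = 1.65378
e/s = -1 / 1.65378 = -0.605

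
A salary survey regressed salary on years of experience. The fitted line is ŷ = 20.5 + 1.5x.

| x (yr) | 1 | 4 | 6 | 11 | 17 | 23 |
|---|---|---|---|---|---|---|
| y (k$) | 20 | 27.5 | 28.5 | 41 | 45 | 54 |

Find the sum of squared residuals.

x=1: ŷ = 20.5 + 1.5·1 = 22; r = 20 − 22 = -2
x=4: ŷ = 20.5 + 1.5·4 = 26.5; r = 27.5 − 26.5 = 1
x=6: ŷ = 20.5 + 1.5·6 = 29.5; r = 28.5 − 29.5 = -1
x=11: ŷ = 20.5 + 1.5·11 = 37; r = 41 − 37 = 4
x=17: ŷ = 20.5 + 1.5·17 = 46; r = 45 − 46 = -1
x=23: ŷ = 20.5 + 1.5·23 = 55; r = 54 − 55 = -1
SSE = 4 + 1 + 1 + 16 + 1 + 1 = 24

SSE = 24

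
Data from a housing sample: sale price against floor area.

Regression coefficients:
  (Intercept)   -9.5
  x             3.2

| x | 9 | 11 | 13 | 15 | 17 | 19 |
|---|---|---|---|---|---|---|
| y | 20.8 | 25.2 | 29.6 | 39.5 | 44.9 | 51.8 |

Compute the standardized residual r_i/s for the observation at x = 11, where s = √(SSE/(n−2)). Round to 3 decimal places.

x=9: ŷ = -9.5 + 3.2·9 = 19.3; r = 20.8 − 19.3 = 1.5
x=11: ŷ = -9.5 + 3.2·11 = 25.7; r = 25.2 − 25.7 = -0.5
x=13: ŷ = -9.5 + 3.2·13 = 32.1; r = 29.6 − 32.1 = -2.5
x=15: ŷ = -9.5 + 3.2·15 = 38.5; r = 39.5 − 38.5 = 1
x=17: ŷ = -9.5 + 3.2·17 = 44.9; r = 44.9 − 44.9 = 0
x=19: ŷ = -9.5 + 3.2·19 = 51.3; r = 51.8 − 51.3 = 0.5
SSE = 2.25 + 0.25 + 6.25 + 1 + 0 + 0.25 = 10
s = √(10/4) = 1.58114
r/s = -0.5 / 1.58114 = -0.316

-0.316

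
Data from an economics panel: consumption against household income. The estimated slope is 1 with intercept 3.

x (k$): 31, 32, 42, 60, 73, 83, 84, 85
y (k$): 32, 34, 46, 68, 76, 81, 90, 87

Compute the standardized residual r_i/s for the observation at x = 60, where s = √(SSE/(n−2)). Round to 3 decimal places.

x=31: ŷ = 3 + 31 = 34; r = 32 − 34 = -2
x=32: ŷ = 3 + 32 = 35; r = 34 − 35 = -1
x=42: ŷ = 3 + 42 = 45; r = 46 − 45 = 1
x=60: ŷ = 3 + 60 = 63; r = 68 − 63 = 5
x=73: ŷ = 3 + 73 = 76; r = 76 − 76 = 0
x=83: ŷ = 3 + 83 = 86; r = 81 − 86 = -5
x=84: ŷ = 3 + 84 = 87; r = 90 − 87 = 3
x=85: ŷ = 3 + 85 = 88; r = 87 − 88 = -1
SSE = 4 + 1 + 1 + 25 + 0 + 25 + 9 + 1 = 66
s = √(66/6) = 3.31662
r/s = 5 / 3.31662 = 1.508

1.508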